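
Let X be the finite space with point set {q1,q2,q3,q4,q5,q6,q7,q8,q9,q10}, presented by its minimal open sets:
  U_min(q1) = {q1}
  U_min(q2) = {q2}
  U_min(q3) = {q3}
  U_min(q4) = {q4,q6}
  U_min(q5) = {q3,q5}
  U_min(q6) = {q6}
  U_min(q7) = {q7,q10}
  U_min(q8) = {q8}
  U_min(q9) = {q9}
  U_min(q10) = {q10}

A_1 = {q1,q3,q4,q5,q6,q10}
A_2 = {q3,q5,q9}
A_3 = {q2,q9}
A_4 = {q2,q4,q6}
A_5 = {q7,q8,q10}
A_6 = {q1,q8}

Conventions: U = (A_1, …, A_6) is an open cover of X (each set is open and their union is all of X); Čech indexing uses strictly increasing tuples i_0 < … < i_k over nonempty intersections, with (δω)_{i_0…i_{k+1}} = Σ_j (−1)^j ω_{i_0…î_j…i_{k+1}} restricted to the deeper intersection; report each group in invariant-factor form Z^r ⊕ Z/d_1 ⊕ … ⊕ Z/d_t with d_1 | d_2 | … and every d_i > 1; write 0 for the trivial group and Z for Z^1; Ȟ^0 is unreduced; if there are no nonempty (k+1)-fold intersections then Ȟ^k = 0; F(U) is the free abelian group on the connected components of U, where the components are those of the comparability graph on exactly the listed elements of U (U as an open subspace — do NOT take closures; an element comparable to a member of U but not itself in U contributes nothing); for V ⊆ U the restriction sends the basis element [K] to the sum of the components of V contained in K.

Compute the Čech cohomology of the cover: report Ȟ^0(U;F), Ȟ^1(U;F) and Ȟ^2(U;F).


Ȟ^0 ≅ Z^7; Ȟ^1 ≅ 0; Ȟ^2 ≅ 0

intersection data:
  A12={q3,q5} A14={q4,q6} A15={q10} A16={q1} A23={q9} A34={q2} A56={q8}
components per intersection:
  A1: {q1} {q3,q5} {q4,q6} {q10}
  A2: {q3,q5} {q9}
  A3: {q2} {q9}
  A4: {q2} {q4,q6}
  A5: {q7,q10} {q8}
  A6: {q1} {q8}
  A12: {q3,q5}
  A14: {q4,q6}
  A15: {q10}
  A16: {q1}
  A23: {q9}
  A34: {q2}
  A56: {q8}
C dims 14,7; δ0: rk 7, SNF 1^7
Ȟ^0 = (14 − 7) − 0 = 7, so Ȟ^0 ≅ Z^7
Ȟ^1 = (7 − 0) − 7 = 0, so Ȟ^1 ≅ 0
Ȟ^2 = (0 − 0) − 0 = 0, so Ȟ^2 ≅ 0


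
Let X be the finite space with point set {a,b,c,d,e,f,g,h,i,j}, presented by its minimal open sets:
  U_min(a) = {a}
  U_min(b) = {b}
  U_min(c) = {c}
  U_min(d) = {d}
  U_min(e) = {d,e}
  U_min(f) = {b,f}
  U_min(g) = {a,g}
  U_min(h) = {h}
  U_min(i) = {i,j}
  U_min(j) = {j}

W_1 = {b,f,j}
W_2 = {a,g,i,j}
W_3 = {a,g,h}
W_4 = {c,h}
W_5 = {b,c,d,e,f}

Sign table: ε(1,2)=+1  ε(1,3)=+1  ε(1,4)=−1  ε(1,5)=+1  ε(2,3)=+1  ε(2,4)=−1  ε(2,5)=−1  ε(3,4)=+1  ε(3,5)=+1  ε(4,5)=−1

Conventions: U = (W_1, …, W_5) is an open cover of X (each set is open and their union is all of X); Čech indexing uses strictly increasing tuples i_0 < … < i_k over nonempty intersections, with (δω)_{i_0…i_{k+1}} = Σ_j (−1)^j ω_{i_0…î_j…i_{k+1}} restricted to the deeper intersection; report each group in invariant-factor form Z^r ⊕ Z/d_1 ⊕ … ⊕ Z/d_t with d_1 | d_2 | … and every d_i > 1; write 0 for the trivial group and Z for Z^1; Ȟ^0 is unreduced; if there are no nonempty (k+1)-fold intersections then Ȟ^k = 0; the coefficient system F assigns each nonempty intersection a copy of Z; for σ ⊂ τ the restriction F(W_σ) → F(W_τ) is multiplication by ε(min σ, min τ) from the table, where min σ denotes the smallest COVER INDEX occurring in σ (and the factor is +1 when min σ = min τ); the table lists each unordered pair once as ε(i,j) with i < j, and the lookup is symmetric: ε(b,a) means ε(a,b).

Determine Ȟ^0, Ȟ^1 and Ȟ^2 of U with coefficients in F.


nerve simplices:
  W12={j} W15={b,f} W23={a,g} W34={h} W45={c}
C dims 5,5; δ0: rk 5, SNF 1^4·2
degree 0: 5−5−0 = 0 → Ȟ^0 ≅ 0
degree 1: 5−0−5 = 0 plus torsion [2] → Ȟ^1 ≅ Z/2
degree 2: 0−0−0 = 0 → Ȟ^2 ≅ 0

Ȟ^0 ≅ 0, Ȟ^1 ≅ Z/2 and Ȟ^2 ≅ 0


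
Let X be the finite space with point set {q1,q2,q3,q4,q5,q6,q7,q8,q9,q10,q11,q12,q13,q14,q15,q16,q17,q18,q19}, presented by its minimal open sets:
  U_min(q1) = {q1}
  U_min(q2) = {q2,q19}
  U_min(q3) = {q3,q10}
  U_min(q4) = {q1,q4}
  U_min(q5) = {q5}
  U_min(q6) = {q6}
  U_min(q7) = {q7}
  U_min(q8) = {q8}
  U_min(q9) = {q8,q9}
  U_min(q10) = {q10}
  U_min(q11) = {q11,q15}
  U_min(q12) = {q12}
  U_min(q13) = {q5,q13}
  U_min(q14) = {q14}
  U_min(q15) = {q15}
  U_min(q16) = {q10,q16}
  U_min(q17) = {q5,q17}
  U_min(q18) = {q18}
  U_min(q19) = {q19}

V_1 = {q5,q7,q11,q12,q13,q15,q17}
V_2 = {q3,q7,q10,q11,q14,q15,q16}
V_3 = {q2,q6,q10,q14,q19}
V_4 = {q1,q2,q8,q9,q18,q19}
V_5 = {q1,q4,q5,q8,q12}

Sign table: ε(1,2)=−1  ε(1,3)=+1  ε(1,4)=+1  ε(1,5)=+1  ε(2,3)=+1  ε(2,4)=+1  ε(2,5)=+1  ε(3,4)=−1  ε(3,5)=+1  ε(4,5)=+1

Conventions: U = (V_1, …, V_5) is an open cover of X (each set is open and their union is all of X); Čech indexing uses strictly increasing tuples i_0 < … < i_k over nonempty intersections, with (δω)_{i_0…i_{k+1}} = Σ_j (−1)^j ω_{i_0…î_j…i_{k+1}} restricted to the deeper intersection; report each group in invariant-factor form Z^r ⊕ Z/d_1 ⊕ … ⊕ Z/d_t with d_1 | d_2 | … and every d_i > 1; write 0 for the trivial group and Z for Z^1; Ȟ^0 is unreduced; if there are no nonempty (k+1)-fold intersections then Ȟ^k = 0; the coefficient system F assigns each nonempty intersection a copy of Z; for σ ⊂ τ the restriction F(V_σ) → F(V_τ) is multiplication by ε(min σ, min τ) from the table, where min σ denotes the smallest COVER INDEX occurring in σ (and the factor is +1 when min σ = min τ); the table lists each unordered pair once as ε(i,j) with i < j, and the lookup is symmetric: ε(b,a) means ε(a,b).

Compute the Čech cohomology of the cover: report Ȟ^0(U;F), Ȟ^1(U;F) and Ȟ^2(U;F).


nerve simplices:
  V12={q7,q11,q15} V15={q5,q12} V23={q10,q14} V34={q2,q19} V45={q1,q8}
C dims 5,5; δ0: rk 4, SNF 1^4
degree 0: 5−4−0 = 1 → Ȟ^0 ≅ Z
degree 1: 5−0−4 = 1 → Ȟ^1 ≅ Z
degree 2: 0−0−0 = 0 → Ȟ^2 ≅ 0

Ȟ^0 = Z,  Ȟ^1 = Z,  Ȟ^2 = 0


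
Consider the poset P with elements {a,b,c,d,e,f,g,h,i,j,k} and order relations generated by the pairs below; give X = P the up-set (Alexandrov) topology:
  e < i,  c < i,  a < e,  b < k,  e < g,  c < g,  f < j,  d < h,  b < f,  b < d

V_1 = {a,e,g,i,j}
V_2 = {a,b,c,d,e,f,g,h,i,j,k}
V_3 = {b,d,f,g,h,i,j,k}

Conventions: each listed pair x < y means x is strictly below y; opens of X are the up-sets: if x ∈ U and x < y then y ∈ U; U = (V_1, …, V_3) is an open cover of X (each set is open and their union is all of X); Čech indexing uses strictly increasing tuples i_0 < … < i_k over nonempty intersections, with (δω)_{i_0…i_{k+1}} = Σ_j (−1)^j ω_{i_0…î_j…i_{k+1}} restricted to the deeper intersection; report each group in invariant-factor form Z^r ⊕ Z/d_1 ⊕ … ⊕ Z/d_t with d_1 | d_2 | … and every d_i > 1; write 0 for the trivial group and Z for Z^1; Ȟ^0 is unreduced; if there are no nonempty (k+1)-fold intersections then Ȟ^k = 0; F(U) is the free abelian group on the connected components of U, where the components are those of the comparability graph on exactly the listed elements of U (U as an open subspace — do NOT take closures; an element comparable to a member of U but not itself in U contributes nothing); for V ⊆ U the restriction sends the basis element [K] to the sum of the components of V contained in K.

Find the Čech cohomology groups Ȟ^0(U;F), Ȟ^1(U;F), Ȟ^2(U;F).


Ȟ^0(U;F) ≅ Z^2,  Ȟ^1(U;F) ≅ 0,  Ȟ^2(U;F) ≅ 0

nonempty intersections:
  V12={a,e,g,i,j} V13={g,i,j} V23={b,d,f,g,h,i,j,k}
  V123={g,i,j}
components per intersection:
  V1: {a,e,g,i} {j}
  V2: {a,c,e,g,i} {b,d,f,h,j,k}
  V3: {b,d,f,h,j,k} {g} {i}
  V12: {a,e,g,i} {j}
  V13: {g} {i} {j}
  V23: {b,d,f,h,j,k} {g} {i}
  V123: {g} {i} {j}
C dims 7,8,3; δ0: rk 5, SNF 1^5; δ1: rk 3, SNF 1^3
Ȟ^0: (7−5)−0=2 ⇒ Z^2
Ȟ^1: (8−3)−5=0 ⇒ 0
Ȟ^2: (3−0)−3=0 ⇒ 0


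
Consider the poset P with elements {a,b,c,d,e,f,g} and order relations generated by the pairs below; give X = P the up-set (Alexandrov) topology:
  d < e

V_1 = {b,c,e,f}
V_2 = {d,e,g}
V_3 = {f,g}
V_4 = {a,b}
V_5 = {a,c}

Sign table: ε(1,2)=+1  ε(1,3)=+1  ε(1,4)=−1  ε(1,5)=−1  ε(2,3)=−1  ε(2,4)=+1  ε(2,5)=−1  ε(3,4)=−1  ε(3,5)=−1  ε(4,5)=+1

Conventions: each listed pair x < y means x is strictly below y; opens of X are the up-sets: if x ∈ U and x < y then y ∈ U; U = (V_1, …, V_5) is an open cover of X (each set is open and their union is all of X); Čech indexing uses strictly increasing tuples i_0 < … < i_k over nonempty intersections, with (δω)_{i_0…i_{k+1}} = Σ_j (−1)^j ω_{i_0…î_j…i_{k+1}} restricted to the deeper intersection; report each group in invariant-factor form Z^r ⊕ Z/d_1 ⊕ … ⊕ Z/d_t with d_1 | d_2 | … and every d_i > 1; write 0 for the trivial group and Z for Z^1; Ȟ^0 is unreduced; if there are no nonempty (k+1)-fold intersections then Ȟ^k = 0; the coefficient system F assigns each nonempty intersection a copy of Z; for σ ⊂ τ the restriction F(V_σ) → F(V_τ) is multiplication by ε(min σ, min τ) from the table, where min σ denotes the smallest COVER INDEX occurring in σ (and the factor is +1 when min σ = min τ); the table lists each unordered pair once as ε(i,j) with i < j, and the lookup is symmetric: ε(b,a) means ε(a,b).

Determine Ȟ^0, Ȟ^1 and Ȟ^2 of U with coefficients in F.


Ȟ^0(U;F) ≅ 0,  Ȟ^1(U;F) ≅ Z ⊕ Z/2,  Ȟ^2(U;F) ≅ 0

nerve simplices:
  V12={e} V13={f} V14={b} V15={c} V23={g} V45={a}
C dims 5,6; δ0: rk 5, SNF 1^4·2
degree 0: 5−5−0 = 0 → Ȟ^0 ≅ 0
degree 1: 6−0−5 = 1 plus torsion [2] → Ȟ^1 ≅ Z ⊕ Z/2
degree 2: 0−0−0 = 0 → Ȟ^2 ≅ 0


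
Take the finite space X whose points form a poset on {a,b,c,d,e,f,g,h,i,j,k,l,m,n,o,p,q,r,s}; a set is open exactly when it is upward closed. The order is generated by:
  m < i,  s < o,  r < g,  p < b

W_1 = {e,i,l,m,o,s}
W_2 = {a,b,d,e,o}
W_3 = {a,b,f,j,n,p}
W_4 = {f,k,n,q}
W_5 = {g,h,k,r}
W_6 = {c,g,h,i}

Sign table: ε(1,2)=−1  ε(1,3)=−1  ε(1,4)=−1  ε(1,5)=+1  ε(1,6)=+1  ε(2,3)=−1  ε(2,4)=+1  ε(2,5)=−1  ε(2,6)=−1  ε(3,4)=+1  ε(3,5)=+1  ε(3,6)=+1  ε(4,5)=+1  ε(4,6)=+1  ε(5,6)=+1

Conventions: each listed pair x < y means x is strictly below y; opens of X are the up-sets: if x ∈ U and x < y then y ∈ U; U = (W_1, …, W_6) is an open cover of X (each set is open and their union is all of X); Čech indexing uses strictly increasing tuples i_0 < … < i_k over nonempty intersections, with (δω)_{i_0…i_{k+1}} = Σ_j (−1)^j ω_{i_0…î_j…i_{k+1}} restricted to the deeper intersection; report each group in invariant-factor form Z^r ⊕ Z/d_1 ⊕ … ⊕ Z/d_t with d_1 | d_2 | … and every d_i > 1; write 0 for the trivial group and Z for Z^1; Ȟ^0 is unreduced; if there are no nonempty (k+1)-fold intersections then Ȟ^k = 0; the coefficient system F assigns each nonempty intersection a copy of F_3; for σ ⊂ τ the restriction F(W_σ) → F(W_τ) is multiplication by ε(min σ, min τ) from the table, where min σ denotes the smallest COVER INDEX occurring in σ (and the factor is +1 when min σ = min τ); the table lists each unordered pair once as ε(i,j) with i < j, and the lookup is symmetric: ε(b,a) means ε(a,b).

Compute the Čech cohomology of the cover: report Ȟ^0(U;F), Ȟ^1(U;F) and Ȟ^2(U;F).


intersection data:
  W12={e,o} W16={i} W23={a,b} W34={f,n} W45={k} W56={g,h}
C dims 6,6; δ0: rk_F3 5
Ȟ^0 = (6 − 5) − 0 = 1, so Ȟ^0 ≅ Z/3
Ȟ^1 = (6 − 0) − 5 = 1, so Ȟ^1 ≅ Z/3
Ȟ^2 = (0 − 0) − 0 = 0, so Ȟ^2 ≅ 0

Ȟ^0 = Z/3,  Ȟ^1 = Z/3,  Ȟ^2 = 0


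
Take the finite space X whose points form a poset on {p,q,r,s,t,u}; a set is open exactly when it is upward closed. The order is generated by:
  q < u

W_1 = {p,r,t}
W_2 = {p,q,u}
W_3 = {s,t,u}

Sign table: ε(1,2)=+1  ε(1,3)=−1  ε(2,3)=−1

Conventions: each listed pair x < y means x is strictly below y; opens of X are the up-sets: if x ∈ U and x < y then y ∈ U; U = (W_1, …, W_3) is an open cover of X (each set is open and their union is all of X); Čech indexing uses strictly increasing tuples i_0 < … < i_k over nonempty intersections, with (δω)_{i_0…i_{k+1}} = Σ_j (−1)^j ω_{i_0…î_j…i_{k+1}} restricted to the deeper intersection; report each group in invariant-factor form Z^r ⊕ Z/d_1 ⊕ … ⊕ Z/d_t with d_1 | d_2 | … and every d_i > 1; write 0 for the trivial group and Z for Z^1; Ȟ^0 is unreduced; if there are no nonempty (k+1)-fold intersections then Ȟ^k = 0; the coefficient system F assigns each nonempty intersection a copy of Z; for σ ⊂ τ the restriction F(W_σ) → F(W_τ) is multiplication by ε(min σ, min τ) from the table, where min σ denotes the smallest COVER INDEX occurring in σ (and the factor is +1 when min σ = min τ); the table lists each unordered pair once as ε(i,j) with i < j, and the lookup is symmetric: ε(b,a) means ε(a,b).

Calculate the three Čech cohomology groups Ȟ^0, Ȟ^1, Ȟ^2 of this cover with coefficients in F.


cover nerve:
  W12={p} W13={t} W23={u}
C dims 3,3; δ0: rk 2, SNF 1^2
Ȟ^0: (3−2)−0=1 ⇒ Z
Ȟ^1: (3−0)−2=1 ⇒ Z
Ȟ^2: (0−0)−0=0 ⇒ 0

Ȟ^0 = Z,  Ȟ^1 = Z,  Ȟ^2 = 0


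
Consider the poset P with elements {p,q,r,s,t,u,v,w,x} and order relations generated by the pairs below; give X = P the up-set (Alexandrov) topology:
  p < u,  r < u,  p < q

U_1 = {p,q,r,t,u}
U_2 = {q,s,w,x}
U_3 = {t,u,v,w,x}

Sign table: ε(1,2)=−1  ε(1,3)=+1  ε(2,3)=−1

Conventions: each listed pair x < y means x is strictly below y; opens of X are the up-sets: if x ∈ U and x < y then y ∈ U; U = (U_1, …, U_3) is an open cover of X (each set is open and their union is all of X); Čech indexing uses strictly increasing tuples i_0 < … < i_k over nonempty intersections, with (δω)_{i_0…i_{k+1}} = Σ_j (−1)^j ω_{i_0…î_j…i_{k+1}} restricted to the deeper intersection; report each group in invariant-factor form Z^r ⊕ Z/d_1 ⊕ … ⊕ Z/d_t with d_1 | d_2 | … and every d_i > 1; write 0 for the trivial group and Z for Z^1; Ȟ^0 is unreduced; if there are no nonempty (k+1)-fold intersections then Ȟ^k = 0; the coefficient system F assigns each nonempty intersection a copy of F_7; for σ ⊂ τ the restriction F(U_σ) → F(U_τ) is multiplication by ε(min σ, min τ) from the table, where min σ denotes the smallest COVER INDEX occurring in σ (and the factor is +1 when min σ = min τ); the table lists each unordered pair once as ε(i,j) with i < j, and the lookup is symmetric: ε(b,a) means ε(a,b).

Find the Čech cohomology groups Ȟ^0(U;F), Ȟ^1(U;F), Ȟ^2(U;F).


intersection data:
  U12={q} U13={t,u} U23={w,x}
C dims 3,3; δ0: rk_F7 2
Ȟ^0 = (3 − 2) − 0 = 1, so Ȟ^0 ≅ Z/7
Ȟ^1 = (3 − 0) − 2 = 1, so Ȟ^1 ≅ Z/7
Ȟ^2 = (0 − 0) − 0 = 0, so Ȟ^2 ≅ 0

Ȟ^0 = Z/7, Ȟ^1 = Z/7, Ȟ^2 = 0


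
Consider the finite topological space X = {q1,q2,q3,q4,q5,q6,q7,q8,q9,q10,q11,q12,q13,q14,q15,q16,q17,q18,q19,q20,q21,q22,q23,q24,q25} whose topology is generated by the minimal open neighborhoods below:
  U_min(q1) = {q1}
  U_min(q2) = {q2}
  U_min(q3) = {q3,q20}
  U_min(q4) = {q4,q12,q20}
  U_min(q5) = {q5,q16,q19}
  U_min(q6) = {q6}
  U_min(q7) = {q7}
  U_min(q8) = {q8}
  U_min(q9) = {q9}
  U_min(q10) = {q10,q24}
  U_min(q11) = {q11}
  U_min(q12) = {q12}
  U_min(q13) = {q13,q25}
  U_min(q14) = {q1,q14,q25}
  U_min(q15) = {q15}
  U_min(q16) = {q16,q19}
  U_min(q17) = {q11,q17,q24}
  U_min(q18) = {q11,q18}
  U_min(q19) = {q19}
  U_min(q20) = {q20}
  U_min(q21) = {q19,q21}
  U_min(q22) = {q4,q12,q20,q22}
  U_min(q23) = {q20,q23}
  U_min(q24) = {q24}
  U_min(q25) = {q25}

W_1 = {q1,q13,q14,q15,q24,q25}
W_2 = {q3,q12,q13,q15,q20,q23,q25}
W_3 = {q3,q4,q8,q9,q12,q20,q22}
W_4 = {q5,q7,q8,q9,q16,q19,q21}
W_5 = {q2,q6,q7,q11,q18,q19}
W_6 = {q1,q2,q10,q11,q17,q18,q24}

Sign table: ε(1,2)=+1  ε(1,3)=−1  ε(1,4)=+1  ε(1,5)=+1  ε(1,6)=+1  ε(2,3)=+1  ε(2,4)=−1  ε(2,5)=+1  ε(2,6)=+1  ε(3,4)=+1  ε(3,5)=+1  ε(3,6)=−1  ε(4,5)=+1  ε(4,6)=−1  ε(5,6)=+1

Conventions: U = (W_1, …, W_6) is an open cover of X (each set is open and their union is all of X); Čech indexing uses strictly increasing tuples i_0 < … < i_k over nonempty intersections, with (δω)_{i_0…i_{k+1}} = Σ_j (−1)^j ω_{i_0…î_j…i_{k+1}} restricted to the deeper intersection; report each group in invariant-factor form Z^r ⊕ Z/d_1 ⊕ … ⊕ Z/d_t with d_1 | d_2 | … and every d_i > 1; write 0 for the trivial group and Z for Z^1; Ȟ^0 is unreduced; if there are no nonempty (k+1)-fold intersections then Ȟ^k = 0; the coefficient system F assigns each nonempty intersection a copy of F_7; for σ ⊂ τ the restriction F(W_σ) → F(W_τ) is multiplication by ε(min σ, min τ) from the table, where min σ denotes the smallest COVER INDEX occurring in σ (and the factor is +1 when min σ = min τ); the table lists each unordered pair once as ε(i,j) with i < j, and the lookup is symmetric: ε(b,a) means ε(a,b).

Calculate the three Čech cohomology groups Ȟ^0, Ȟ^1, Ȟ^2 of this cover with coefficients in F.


intersection data:
  W12={q13,q15,q25} W16={q1,q24} W23={q3,q12,q20} W34={q8,q9} W45={q7,q19} W56={q2,q11,q18}
C dims 6,6; δ0: rk_F7 5
Ȟ^0 = (6 − 5) − 0 = 1, so Ȟ^0 ≅ Z/7
Ȟ^1 = (6 − 0) − 5 = 1, so Ȟ^1 ≅ Z/7
Ȟ^2 = (0 − 0) − 0 = 0, so Ȟ^2 ≅ 0

Ȟ^0 = Z/7, Ȟ^1 = Z/7 and Ȟ^2 = 0


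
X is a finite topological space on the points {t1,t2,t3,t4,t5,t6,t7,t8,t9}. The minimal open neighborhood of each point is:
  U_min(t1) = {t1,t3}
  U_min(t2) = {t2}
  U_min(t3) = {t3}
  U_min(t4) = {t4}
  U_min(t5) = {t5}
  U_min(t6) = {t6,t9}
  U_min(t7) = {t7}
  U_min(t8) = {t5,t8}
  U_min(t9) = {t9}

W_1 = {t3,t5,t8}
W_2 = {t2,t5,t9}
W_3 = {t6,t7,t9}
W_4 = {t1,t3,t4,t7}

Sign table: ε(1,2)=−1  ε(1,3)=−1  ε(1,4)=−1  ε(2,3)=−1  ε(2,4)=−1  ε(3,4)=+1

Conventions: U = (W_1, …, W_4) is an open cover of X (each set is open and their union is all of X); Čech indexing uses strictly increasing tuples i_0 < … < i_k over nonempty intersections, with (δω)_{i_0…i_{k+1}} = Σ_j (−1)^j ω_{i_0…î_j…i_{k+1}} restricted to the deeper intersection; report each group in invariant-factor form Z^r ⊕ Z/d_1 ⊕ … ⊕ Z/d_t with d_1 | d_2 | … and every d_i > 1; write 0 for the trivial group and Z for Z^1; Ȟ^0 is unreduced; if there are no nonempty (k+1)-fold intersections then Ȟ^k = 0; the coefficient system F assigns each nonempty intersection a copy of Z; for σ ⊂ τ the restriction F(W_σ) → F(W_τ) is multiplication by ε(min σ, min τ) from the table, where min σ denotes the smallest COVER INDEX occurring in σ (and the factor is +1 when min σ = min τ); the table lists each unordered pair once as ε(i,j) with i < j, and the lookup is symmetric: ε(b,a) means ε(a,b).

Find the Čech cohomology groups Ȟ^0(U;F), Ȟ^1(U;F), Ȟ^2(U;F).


nonempty intersections:
  W12={t5} W14={t3} W23={t9} W34={t7}
C dims 4,4; δ0: rk 4, SNF 1^3·2
Ȟ^0: (4−4)−0=0 ⇒ 0
Ȟ^1: (4−0)−4=0 plus torsion [2] ⇒ Z/2
Ȟ^2: (0−0)−0=0 ⇒ 0

Ȟ^0 = 0, Ȟ^1 = Z/2 and Ȟ^2 = 0


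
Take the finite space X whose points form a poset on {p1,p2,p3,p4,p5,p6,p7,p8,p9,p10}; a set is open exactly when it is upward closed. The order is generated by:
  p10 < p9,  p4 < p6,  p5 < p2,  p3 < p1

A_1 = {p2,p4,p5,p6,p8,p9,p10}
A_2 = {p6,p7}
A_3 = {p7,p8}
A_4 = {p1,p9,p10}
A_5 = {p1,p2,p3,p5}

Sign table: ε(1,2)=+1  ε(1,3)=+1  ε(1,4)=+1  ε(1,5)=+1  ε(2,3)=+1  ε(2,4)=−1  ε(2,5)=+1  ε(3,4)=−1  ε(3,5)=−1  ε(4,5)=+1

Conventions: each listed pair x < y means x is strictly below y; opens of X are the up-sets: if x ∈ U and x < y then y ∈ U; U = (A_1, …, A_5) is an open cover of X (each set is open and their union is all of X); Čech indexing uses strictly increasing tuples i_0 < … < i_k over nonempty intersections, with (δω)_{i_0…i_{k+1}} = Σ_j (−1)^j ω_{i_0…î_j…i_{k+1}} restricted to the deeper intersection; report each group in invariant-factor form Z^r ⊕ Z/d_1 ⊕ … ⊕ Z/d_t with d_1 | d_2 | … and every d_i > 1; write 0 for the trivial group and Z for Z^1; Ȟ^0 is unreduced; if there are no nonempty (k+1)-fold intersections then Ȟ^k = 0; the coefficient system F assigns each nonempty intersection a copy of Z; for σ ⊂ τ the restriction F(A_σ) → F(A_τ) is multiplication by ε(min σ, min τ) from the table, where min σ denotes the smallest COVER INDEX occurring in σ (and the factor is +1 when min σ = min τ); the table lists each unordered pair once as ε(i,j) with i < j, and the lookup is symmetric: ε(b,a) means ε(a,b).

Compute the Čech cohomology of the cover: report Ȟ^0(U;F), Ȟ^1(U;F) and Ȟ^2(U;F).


nonempty overlaps:
  A12={p6} A13={p8} A14={p9,p10} A15={p2,p5} A23={p7} A45={p1}
C dims 5,6; δ0: rk 4, SNF 1^4
degree 0: 5−4−0 = 1 → Ȟ^0 ≅ Z
degree 1: 6−0−4 = 2 → Ȟ^1 ≅ Z^2
degree 2: 0−0−0 = 0 → Ȟ^2 ≅ 0

Ȟ^0 = Z,  Ȟ^1 = Z^2,  Ȟ^2 = 0


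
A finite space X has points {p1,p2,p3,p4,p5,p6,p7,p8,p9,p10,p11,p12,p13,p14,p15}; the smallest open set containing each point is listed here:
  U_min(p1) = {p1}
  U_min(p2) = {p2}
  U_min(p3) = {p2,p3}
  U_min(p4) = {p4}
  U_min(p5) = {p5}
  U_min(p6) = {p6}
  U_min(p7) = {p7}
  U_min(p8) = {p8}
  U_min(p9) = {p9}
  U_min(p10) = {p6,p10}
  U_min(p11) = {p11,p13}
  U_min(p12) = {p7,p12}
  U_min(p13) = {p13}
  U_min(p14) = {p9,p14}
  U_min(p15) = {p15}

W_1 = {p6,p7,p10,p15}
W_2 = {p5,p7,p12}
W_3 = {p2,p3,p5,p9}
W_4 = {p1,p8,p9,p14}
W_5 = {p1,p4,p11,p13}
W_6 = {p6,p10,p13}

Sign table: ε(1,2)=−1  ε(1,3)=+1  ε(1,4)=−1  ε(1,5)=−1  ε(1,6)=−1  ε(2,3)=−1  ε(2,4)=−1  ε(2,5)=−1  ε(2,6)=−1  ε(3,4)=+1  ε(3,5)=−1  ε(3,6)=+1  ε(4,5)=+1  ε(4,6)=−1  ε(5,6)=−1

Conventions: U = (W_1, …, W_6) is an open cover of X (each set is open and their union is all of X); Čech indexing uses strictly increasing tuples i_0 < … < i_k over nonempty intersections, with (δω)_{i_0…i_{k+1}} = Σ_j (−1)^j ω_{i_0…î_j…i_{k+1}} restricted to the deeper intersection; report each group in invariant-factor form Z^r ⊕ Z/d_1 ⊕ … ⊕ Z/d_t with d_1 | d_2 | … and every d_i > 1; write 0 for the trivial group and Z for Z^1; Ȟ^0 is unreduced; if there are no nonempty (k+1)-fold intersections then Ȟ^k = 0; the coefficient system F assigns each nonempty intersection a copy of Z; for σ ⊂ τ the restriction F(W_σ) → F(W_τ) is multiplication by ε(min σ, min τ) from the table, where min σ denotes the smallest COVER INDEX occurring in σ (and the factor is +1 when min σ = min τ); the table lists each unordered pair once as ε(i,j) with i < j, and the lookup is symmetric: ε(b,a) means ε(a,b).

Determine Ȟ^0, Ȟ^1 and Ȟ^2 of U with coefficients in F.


nerve of the cover:
  W12={p7} W16={p6,p10} W23={p5} W34={p9} W45={p1} W56={p13}
C dims 6,6; δ0: rk 5, SNF 1^5
Ȟ^0 = (6 − 5) − 0 = 1, so Ȟ^0 ≅ Z
Ȟ^1 = (6 − 0) − 5 = 1, so Ȟ^1 ≅ Z
Ȟ^2 = (0 − 0) − 0 = 0, so Ȟ^2 ≅ 0

Ȟ^0(U;F) ≅ Z, Ȟ^1(U;F) ≅ Z and Ȟ^2(U;F) ≅ 0


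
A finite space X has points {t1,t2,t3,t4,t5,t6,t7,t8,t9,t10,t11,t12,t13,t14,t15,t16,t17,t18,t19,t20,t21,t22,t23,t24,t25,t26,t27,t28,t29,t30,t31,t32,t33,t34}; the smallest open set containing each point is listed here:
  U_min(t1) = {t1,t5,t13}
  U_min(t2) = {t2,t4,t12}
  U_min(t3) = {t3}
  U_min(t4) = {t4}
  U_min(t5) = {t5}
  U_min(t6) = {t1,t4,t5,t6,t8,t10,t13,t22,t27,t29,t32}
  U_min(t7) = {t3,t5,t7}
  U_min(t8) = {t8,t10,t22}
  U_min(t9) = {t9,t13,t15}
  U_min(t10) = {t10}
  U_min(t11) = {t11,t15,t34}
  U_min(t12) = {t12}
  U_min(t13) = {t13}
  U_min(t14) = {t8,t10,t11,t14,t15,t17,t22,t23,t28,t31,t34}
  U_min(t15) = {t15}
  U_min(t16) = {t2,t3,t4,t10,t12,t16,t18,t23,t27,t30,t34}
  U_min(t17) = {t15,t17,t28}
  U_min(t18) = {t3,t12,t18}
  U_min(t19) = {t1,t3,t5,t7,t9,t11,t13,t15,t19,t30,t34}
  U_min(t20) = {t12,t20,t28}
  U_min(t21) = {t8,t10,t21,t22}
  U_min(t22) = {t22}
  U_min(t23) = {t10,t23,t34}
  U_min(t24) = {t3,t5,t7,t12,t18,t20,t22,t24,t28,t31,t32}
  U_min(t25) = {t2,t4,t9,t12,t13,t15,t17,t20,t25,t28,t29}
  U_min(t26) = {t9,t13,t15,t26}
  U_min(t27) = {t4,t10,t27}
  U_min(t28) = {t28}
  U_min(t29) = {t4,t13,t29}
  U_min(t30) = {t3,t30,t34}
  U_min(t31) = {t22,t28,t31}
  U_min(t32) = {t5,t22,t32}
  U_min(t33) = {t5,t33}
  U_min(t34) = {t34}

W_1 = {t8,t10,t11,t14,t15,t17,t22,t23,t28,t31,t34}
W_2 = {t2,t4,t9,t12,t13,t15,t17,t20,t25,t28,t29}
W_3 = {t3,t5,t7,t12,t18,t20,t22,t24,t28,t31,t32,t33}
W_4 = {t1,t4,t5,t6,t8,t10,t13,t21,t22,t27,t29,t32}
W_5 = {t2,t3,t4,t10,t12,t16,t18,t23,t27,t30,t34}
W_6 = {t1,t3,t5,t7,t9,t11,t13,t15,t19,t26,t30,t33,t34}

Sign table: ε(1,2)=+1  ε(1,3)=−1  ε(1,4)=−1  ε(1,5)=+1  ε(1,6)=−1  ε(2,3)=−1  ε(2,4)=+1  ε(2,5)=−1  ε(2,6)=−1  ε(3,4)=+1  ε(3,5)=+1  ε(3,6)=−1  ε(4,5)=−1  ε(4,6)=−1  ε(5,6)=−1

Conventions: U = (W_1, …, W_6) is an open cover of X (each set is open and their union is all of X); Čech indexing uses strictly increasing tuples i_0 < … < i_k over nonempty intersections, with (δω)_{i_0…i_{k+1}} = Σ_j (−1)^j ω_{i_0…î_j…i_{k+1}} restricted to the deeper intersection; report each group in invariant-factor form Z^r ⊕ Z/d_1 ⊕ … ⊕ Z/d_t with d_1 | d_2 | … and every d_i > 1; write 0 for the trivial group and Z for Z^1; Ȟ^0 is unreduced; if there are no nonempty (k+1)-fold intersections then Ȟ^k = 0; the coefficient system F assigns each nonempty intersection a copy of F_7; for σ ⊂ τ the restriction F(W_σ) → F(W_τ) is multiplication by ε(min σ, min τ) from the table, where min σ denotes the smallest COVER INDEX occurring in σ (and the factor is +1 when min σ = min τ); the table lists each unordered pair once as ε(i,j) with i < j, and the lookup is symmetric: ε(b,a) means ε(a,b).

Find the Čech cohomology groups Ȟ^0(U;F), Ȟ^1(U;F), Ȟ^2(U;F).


Ȟ^0 = 0,  Ȟ^1 = 0,  Ȟ^2 = Z/7

cover nerve:
  W12={t15,t17,t28} W13={t22,t28,t31} W14={t8,t10,t22} W15={t10,t23,t34} W16={t11,t15,t34} W23={t12,t20,t28} W24={t4,t13,t29} W25={t2,t4,t12} W26={t9,t13,t15} W34={t5,t22,t32} W35={t3,t12,t18} W36={t3,t5,t7,t33} W45={t4,t10,t27} W46={t1,t5,t13} W56={t3,t30,t34}
  W123={t28} W126={t15} W134={t22} W145={t10} W156={t34} W235={t12} W245={t4} W246={t13} W346={t5} W356={t3}
C dims 6,15,10; δ0: rk_F7 6; δ1: rk_F7 9
Ȟ^0: (6−6)−0=0 ⇒ 0
Ȟ^1: (15−9)−6=0 ⇒ 0
Ȟ^2: (10−0)−9=1 ⇒ Z/7


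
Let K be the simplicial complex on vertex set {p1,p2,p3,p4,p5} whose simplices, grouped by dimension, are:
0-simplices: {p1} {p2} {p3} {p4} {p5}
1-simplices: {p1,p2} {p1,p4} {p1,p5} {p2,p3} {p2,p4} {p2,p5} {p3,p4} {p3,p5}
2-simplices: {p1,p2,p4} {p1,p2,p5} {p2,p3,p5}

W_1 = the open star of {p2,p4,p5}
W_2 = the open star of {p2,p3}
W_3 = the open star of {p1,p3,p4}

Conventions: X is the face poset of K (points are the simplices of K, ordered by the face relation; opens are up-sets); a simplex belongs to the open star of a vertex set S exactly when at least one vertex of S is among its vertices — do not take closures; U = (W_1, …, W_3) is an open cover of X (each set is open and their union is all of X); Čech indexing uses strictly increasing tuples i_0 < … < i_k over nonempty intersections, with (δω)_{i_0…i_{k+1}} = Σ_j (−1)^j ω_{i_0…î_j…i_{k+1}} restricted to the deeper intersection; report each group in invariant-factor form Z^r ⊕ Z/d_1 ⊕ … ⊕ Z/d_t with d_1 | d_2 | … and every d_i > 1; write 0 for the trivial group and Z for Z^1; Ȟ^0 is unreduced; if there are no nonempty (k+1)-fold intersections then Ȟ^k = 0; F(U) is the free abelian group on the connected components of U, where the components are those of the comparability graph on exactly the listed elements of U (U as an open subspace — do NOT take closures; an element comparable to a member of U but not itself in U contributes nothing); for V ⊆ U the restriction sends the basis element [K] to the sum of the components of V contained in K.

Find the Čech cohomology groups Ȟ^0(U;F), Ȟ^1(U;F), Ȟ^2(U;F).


nonempty overlaps:
  W1={{p2},{p4},{p5},{p1,p2},{p1,p4},{p1,p5},{p2,p3},{p2,p4},{p2,p5},{p3,p4},{p3,p5},{p1,p2,p4},{p1,p2,p5},{p2,p3,p5}} W2={{p2},{p3},{p1,p2},{p2,p3},{p2,p4},{p2,p5},{p3,p4},{p3,p5},{p1,p2,p4},{p1,p2,p5},{p2,p3,p5}} W3={{p1},{p3},{p4},{p1,p2},{p1,p4},{p1,p5},{p2,p3},{p2,p4},{p3,p4},{p3,p5},{p1,p2,p4},{p1,p2,p5},{p2,p3,p5}}
  W12={{p2},{p1,p2},{p2,p3},{p2,p4},{p2,p5},{p3,p4},{p3,p5},{p1,p2,p4},{p1,p2,p5},{p2,p3,p5}} W13={{p4},{p1,p2},{p1,p4},{p1,p5},{p2,p3},{p2,p4},{p3,p4},{p3,p5},{p1,p2,p4},{p1,p2,p5},{p2,p3,p5}} W23={{p3},{p1,p2},{p2,p3},{p2,p4},{p3,p4},{p3,p5},{p1,p2,p4},{p1,p2,p5},{p2,p3,p5}}
  W123={{p1,p2},{p2,p3},{p2,p4},{p3,p4},{p3,p5},{p1,p2,p4},{p1,p2,p5},{p2,p3,p5}}
components per intersection:
  W1: {{p2},{p4},{p5},{p1,p2},{p1,p4},{p1,p5},{p2,p3},{p2,p4},{p2,p5},{p3,p4},{p3,p5},{p1,p2,p4},{p1,p2,p5},{p2,p3,p5}}
  W2: {{p2},{p3},{p1,p2},{p2,p3},{p2,p4},{p2,p5},{p3,p4},{p3,p5},{p1,p2,p4},{p1,p2,p5},{p2,p3,p5}}
  W3: {{p1},{p3},{p4},{p1,p2},{p1,p4},{p1,p5},{p2,p3},{p2,p4},{p3,p4},{p3,p5},{p1,p2,p4},{p1,p2,p5},{p2,p3,p5}}
  W12: {{p2},{p1,p2},{p2,p3},{p2,p4},{p2,p5},{p3,p5},{p1,p2,p4},{p1,p2,p5},{p2,p3,p5}} {{p3,p4}}
  W13: {{p4},{p1,p2},{p1,p4},{p1,p5},{p2,p4},{p3,p4},{p1,p2,p4},{p1,p2,p5}} {{p2,p3},{p3,p5},{p2,p3,p5}}
  W23: {{p3},{p2,p3},{p3,p4},{p3,p5},{p2,p3,p5}} {{p1,p2},{p2,p4},{p1,p2,p4},{p1,p2,p5}}
  W123: {{p1,p2},{p2,p4},{p1,p2,p4},{p1,p2,p5}} {{p2,p3},{p3,p5},{p2,p3,p5}} {{p3,p4}}
C dims 3,6,3; δ0: rk 2, SNF 1^2; δ1: rk 3, SNF 1^3
degree 0: 3−2−0 = 1 → Ȟ^0 ≅ Z
degree 1: 6−3−2 = 1 → Ȟ^1 ≅ Z
degree 2: 3−0−3 = 0 → Ȟ^2 ≅ 0

Ȟ^0 = Z; Ȟ^1 = Z; Ȟ^2 = 0


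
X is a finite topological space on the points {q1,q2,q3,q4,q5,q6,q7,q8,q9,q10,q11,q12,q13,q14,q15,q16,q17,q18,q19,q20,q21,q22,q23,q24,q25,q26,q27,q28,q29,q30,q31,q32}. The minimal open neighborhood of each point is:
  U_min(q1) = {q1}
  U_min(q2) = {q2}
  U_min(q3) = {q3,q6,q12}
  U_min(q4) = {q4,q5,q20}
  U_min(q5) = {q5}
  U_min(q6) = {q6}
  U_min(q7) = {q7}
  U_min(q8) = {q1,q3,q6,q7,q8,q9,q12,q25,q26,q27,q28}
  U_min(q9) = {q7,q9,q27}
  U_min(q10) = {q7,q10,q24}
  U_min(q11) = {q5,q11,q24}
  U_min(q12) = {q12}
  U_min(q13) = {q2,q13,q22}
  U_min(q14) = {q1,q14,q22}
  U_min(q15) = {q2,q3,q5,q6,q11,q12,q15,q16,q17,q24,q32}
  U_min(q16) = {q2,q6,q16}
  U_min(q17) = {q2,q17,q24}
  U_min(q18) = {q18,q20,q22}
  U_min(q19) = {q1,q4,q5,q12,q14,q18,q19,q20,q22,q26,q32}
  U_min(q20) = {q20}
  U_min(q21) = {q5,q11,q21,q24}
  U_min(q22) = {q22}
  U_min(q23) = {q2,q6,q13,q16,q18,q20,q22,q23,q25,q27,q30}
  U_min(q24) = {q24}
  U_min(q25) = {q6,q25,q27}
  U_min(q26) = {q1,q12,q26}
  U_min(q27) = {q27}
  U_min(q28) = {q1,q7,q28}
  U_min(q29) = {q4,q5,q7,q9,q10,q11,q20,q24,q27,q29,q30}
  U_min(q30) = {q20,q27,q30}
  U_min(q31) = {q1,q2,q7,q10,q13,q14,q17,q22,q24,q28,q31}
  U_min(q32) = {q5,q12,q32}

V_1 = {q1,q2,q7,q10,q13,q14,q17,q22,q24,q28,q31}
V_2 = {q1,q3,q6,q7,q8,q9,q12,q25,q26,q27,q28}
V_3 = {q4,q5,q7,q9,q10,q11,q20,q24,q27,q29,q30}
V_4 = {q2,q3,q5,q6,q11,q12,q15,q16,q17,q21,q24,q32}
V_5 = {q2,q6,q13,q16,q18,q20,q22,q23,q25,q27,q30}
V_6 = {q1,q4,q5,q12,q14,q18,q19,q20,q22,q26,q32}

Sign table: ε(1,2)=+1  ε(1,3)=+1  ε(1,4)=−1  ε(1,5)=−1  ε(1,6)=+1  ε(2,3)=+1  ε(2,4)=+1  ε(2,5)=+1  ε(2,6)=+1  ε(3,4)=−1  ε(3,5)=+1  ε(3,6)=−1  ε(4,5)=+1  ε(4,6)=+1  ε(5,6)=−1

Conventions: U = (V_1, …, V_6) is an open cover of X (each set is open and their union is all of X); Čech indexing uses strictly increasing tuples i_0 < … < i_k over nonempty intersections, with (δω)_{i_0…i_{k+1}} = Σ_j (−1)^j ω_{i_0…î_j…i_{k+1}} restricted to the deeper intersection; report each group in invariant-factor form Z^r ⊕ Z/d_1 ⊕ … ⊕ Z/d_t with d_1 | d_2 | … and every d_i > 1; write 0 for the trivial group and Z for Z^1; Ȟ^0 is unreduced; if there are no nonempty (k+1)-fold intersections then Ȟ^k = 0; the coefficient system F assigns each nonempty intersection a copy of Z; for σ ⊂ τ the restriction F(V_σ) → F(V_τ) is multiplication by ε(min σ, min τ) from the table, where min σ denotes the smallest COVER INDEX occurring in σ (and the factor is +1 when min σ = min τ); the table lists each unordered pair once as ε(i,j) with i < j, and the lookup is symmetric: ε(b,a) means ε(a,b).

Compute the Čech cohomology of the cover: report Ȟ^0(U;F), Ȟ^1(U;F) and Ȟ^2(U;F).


Ȟ^0 = 0; Ȟ^1 = Z/2; Ȟ^2 = Z

cover nerve:
  V12={q1,q7,q28} V13={q7,q10,q24} V14={q2,q17,q24} V15={q2,q13,q22} V16={q1,q14,q22} V23={q7,q9,q27} V24={q3,q6,q12} V25={q6,q25,q27} V26={q1,q12,q26} V34={q5,q11,q24} V35={q20,q27,q30} V36={q4,q5,q20} V45={q2,q6,q16} V46={q5,q12,q32} V56={q18,q20,q22}
  V123={q7} V126={q1} V134={q24} V145={q2} V156={q22} V235={q27} V245={q6} V246={q12} V346={q5} V356={q20}
C dims 6,15,10; δ0: rk 6, SNF 1^5·2; δ1: rk 9, SNF 1^9
Ȟ^0: (6−6)−0=0 ⇒ 0
Ȟ^1: (15−9)−6=0 plus torsion [2] ⇒ Z/2
Ȟ^2: (10−0)−9=1 ⇒ Z


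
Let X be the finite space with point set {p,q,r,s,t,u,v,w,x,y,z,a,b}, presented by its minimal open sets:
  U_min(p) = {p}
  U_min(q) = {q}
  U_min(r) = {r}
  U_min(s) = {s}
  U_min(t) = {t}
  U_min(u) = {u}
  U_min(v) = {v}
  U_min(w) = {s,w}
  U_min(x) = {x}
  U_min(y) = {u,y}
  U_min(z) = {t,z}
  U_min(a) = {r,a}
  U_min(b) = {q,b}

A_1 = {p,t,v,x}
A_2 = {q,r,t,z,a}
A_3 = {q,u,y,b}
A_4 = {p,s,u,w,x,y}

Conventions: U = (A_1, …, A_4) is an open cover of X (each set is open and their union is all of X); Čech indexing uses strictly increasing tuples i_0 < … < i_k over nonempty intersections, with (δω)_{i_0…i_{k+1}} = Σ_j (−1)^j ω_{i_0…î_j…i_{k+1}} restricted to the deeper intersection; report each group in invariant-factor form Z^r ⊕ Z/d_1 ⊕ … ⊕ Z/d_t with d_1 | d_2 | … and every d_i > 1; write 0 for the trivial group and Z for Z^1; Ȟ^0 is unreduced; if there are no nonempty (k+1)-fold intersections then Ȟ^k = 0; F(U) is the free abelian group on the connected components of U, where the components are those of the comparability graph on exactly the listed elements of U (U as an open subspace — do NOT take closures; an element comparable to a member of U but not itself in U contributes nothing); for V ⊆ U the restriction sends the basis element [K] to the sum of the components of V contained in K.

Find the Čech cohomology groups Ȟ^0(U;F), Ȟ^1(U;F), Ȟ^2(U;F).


Ȟ^0(U;F) ≅ Z^8, Ȟ^1(U;F) ≅ 0, Ȟ^2(U;F) ≅ 0

cover nerve:
  A12={t} A14={p,x} A23={q} A34={u,y}
components per intersection:
  A1: {p} {t} {v} {x}
  A2: {q} {r,a} {t,z}
  A3: {q,b} {u,y}
  A4: {p} {s,w} {u,y} {x}
  A12: {t}
  A14: {p} {x}
  A23: {q}
  A34: {u,y}
C dims 13,5; δ0: rk 5, SNF 1^5
Ȟ^0: (13−5)−0=8 ⇒ Z^8
Ȟ^1: (5−0)−5=0 ⇒ 0
Ȟ^2: (0−0)−0=0 ⇒ 0


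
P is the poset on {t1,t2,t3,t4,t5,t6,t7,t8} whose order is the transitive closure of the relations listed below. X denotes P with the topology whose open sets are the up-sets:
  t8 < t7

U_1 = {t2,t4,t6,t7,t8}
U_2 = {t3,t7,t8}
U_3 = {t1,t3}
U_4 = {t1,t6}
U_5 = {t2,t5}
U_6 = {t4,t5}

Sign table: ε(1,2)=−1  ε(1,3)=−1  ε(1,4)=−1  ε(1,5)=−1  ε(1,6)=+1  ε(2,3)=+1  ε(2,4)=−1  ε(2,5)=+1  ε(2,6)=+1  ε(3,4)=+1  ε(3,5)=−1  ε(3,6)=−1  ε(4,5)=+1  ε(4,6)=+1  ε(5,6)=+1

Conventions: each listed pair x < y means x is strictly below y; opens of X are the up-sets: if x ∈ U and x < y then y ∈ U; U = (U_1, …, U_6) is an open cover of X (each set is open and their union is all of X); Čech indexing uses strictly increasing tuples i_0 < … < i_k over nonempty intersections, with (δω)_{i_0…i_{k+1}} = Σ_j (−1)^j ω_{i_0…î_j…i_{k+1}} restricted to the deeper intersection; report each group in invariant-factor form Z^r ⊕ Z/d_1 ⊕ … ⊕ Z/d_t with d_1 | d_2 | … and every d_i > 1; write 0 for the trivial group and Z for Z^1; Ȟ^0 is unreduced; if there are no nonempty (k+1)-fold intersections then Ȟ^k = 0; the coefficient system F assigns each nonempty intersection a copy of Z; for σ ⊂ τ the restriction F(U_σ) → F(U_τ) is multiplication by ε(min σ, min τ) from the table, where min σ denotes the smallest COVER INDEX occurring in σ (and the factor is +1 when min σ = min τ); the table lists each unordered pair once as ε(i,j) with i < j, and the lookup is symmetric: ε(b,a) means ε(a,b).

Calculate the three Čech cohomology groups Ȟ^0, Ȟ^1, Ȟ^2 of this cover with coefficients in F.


Ȟ^0 = 0; Ȟ^1 = Z ⊕ Z/2; Ȟ^2 = 0

nonempty intersections:
  U12={t7,t8} U14={t6} U15={t2} U16={t4} U23={t3} U34={t1} U56={t5}
C dims 6,7; δ0: rk 6, SNF 1^5·2
Ȟ^0: (6−6)−0=0 ⇒ 0
Ȟ^1: (7−0)−6=1 plus torsion [2] ⇒ Z ⊕ Z/2
Ȟ^2: (0−0)−0=0 ⇒ 0


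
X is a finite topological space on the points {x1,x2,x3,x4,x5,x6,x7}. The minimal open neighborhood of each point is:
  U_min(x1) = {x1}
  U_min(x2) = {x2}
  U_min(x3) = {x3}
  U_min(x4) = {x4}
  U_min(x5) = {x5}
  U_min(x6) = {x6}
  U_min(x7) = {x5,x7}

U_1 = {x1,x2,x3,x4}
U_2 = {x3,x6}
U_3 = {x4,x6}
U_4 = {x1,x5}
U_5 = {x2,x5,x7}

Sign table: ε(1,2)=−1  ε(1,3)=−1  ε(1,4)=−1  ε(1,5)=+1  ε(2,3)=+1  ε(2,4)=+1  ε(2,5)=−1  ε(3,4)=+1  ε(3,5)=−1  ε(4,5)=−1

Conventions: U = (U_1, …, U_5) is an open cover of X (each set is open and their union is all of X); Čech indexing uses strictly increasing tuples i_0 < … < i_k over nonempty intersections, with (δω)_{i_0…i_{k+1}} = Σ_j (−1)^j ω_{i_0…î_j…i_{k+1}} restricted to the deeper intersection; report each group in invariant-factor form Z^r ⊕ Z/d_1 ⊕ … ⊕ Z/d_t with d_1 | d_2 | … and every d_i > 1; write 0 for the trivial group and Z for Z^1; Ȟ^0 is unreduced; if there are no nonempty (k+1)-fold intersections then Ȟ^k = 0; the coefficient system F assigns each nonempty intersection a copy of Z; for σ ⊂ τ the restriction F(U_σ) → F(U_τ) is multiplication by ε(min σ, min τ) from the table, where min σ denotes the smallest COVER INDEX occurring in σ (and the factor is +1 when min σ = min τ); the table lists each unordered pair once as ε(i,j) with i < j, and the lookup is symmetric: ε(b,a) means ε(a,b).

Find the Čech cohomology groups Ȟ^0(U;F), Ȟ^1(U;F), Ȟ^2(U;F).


Ȟ^0 = Z; Ȟ^1 = Z^2; Ȟ^2 = 0

cover nerve:
  U12={x3} U13={x4} U14={x1} U15={x2} U23={x6} U45={x5}
C dims 5,6; δ0: rk 4, SNF 1^4
Ȟ^0: (5−4)−0=1 ⇒ Z
Ȟ^1: (6−0)−4=2 ⇒ Z^2
Ȟ^2: (0−0)−0=0 ⇒ 0


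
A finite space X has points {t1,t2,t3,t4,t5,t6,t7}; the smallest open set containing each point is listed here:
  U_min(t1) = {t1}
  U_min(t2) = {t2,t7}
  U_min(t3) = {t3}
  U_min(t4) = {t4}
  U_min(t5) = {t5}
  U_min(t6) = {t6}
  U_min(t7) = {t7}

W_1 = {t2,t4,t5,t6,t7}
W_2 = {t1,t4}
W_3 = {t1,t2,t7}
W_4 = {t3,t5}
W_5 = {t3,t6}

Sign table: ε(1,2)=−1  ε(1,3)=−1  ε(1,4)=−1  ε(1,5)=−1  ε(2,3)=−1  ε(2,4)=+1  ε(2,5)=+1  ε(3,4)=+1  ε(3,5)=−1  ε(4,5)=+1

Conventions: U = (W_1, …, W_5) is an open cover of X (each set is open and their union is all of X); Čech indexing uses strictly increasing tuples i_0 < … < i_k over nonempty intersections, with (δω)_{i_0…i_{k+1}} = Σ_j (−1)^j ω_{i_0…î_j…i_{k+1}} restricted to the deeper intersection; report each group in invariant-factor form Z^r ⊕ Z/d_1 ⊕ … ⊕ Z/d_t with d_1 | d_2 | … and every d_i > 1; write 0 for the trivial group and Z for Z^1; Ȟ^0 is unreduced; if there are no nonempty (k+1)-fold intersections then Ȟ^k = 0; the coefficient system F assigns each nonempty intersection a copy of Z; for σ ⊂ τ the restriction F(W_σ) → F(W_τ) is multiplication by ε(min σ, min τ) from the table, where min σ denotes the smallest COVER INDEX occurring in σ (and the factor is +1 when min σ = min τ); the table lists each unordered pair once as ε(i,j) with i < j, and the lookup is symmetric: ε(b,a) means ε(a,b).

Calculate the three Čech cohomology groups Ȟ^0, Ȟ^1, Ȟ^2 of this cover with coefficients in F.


intersection data:
  W12={t4} W13={t2,t7} W14={t5} W15={t6} W23={t1} W45={t3}
C dims 5,6; δ0: rk 5, SNF 1^4·2
Ȟ^0 = (5 − 5) − 0 = 0, so Ȟ^0 ≅ 0
Ȟ^1 = (6 − 0) − 5 = 1 plus torsion [2], so Ȟ^1 ≅ Z ⊕ Z/2
Ȟ^2 = (0 − 0) − 0 = 0, so Ȟ^2 ≅ 0

Ȟ^0 = 0; Ȟ^1 = Z ⊕ Z/2; Ȟ^2 = 0


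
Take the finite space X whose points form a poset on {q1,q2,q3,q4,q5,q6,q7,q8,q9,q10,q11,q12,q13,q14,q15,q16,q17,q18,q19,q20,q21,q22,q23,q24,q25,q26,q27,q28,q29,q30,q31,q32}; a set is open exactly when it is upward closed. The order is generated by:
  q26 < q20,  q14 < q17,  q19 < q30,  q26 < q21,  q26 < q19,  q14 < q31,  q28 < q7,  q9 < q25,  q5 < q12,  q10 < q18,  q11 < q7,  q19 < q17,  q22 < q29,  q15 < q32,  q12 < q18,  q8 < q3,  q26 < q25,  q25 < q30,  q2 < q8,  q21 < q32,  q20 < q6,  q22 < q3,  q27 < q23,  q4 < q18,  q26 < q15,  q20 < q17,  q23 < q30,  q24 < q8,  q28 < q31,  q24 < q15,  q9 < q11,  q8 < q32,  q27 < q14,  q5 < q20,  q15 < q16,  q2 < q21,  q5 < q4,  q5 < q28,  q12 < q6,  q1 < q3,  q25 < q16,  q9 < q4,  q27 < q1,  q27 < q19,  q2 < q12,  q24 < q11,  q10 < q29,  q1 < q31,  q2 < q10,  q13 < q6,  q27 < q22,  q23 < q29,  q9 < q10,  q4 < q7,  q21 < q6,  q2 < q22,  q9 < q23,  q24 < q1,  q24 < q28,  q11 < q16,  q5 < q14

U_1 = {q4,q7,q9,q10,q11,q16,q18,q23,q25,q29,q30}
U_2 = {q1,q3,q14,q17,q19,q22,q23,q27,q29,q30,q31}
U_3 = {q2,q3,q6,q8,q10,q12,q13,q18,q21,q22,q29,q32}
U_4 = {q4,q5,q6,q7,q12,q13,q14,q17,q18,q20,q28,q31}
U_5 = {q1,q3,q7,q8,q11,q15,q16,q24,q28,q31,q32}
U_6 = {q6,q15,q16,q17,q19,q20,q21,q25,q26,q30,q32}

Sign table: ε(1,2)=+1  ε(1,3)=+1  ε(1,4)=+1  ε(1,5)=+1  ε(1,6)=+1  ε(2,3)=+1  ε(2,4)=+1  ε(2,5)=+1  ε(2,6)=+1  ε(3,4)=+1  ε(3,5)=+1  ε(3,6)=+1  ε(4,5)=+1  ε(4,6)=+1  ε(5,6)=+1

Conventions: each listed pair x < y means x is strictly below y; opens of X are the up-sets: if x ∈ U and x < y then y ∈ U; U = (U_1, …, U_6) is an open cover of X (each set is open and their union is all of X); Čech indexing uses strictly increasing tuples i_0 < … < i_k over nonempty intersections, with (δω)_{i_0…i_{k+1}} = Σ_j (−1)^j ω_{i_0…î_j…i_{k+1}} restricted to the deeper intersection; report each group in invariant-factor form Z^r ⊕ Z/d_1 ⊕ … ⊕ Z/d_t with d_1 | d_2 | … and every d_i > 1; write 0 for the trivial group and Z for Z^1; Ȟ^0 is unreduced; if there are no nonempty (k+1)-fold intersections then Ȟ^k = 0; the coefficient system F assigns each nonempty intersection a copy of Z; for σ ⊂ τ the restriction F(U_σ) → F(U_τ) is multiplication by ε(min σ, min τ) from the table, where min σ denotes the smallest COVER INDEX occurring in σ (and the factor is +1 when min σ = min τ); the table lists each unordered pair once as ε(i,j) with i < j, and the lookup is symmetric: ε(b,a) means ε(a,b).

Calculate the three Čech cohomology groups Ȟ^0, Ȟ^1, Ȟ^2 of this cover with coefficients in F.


nonempty intersections:
  U12={q23,q29,q30} U13={q10,q18,q29} U14={q4,q7,q18} U15={q7,q11,q16} U16={q16,q25,q30} U23={q3,q22,q29} U24={q14,q17,q31} U25={q1,q3,q31} U26={q17,q19,q30} U34={q6,q12,q13,q18} U35={q3,q8,q32} U36={q6,q21,q32} U45={q7,q28,q31} U46={q6,q17,q20} U56={q15,q16,q32}
  U123={q29} U126={q30} U134={q18} U145={q7} U156={q16} U235={q3} U245={q31} U246={q17} U346={q6} U356={q32}
C dims 6,15,10; δ0: rk 5, SNF 1^5; δ1: rk 10, SNF 1^9·2
Ȟ^0: (6−5)−0=1 ⇒ Z
Ȟ^1: (15−10)−5=0 ⇒ 0
Ȟ^2: (10−0)−10=0 plus torsion [2] ⇒ Z/2

Ȟ^0 ≅ Z; Ȟ^1 ≅ 0; Ȟ^2 ≅ Z/2
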